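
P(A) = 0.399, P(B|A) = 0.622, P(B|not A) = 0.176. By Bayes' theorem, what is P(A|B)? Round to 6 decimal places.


P(A|B) = P(B|A)*P(A) / P(B), P(B) = P(B|A)*P(A) + P(B|not A)*P(not A)
P(B|A)*P(A) = 0.622 * 0.399 = 0.248178
P(B|not A)*P(not A) = 0.176 * 0.601 = 0.105776
P(B) = 0.248178 + 0.105776 = 0.353954
P(A|B) = 0.248178 / 0.353954 ≈ 0.70115891

0.701159


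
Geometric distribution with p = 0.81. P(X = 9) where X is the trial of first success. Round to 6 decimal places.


P = (1-p)^(k-1) * p
(1-p)^(k-1) = 0.19^8 ≈ 0.000001698356
P = 0.000001698356 * 0.81 ≈ 0.000001375669

0.000001


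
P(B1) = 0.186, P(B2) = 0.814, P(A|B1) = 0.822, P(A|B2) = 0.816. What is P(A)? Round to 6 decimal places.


P(A) = P(A|B1)*P(B1) + P(A|B2)*P(B2)
P(A|B1)*P(B1) = 0.822 * 0.186 = 0.152892
P(A|B2)*P(B2) = 0.816 * 0.814 = 0.664224
P(A) = 0.152892 + 0.664224 = 0.817116

0.817116


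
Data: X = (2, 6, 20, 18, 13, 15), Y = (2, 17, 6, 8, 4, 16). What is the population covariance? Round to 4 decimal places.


Cov = (1/n)*sum((xi-xbar)(yi-ybar))
n = 6, xbar = 74/6 = 37/3 ≈ 12.333333, ybar = 53/6 ≈ 8.833333
sum((xi-xbar)(yi-ybar)) = 25/3 ≈ 8.333333
Cov = 8.333333 / 6 = 25/18 ≈ 1.388889

1.3889


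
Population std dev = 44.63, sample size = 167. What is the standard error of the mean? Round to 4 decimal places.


SE = sigma / sqrt(n)
sqrt(167) ≈ 12.922848
SE = 44.63 / 12.922848 ≈ 3.453573

3.4536


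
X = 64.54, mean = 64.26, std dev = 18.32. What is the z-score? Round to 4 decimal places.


z = (X - mu) / sigma
X - mu = 64.54 - 64.26 = 0.28
z = 0.28 / 18.32 = 7/458 ≈ 0.015284

0.0153


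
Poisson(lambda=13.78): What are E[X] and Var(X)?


E[X] = Var(X) = lambda = 13.78

13.78, 13.78


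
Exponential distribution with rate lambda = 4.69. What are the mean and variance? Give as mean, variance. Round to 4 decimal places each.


mean = 1/lam, var = 1/lam^2
mean = 1 / 4.69 = 100/469 ≈ 0.213220
lam^2 = 4.69^2 = 21.9961
var = 1 / 21.9961 ≈ 0.045463

0.2132, 0.0455


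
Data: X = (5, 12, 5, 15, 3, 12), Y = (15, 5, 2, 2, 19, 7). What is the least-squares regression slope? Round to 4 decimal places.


b = sum((xi-xbar)(yi-ybar)) / sum((xi-xbar)^2)
n = 6, xbar = 52/6 = 26/3 ≈ 8.666667, ybar = 50/6 = 25/3 ≈ 8.333333
Sxy = sum((xi-xbar)(yi-ybar)) = -352/3 ≈ -117.333333
Sxx = sum((xi-xbar)^2) = 364/3 ≈ 121.333333
b = Sxy / Sxx = -88/91 ≈ -0.967033

-0.9670


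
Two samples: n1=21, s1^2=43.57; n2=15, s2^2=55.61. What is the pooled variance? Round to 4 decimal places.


sp^2 = ((n1-1)*s1^2 + (n2-1)*s2^2)/(n1+n2-2)
(n1-1)*s1^2 = 20 * 43.57 = 871.4
(n2-1)*s2^2 = 14 * 55.61 = 778.54
numerator = 871.4 + 778.54 = 1649.94
n1+n2-2 = 34
sp^2 = 1649.94 / 34 = 82497/1700 ≈ 48.527647

48.5276


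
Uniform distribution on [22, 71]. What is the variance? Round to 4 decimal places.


Var = (b-a)^2 / 12
(b-a)^2 = (71 - 22)^2 = 2401
Var = 2401/12 ≈ 200.083333

200.0833


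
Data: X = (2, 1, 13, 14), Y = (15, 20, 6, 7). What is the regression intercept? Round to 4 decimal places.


a = ybar - b*xbar, where b = sum((xi-xbar)(yi-ybar)) / sum((xi-xbar)^2)
n = 4, xbar = 30/4 = 7.5, ybar = 48/4 = 12
Sxy = sum((xi-xbar)(yi-ybar)) = -134
Sxx = sum((xi-xbar)^2) = 145
b = Sxy / Sxx = -134/145 ≈ -0.924138
a = 12 - (-0.924138) * 7.5 = 549/29 ≈ 18.931034

18.9310


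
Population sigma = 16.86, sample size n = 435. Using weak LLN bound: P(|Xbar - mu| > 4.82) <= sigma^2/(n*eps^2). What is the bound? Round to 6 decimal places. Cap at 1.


bound = min(1, sigma^2/(n*eps^2))
sigma^2 = 16.86^2 = 284.2596
n*eps^2 = 435 * 4.82^2 = 435 * 23.2324 = 10106.094
sigma^2/(n*eps^2) = 284.2596 / 10106.094 ≈ 0.02812754

0.028128


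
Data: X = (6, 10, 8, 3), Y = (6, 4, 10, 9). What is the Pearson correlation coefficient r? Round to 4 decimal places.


r = sum((xi-xbar)(yi-ybar)) / sqrt(sum((xi-xbar)^2) * sum((yi-ybar)^2))
n = 4, xbar = 27/4 = 6.75, ybar = 29/4 = 7.25
Sxy = sum((xi-xbar)(yi-ybar)) = -12.75
Sxx = sum((xi-xbar)^2) = 26.75
Syy = sum((yi-ybar)^2) = 22.75
sqrt(Sxx*Syy) ≈ 24.669060
r = Sxy / sqrt(Sxx*Syy) = -12.75 / 24.669060 ≈ -0.516842

-0.5168


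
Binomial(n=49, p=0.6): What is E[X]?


E[X] = n*p = 49 * 0.6 = 29.4

29.4


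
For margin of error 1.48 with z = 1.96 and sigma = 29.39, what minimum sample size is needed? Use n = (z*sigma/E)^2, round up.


z*sigma/E = 1.96 * 29.39 / 1.48 = 144011/3700 ≈ 38.921892
(z*sigma/E)^2 ≈ 1514.913668
round up: n = 1515

1515


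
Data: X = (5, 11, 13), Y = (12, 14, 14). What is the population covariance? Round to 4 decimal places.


Cov = (1/n)*sum((xi-xbar)(yi-ybar))
n = 3, xbar = 29/3 ≈ 9.666667, ybar = 40/3 ≈ 13.333333
sum((xi-xbar)(yi-ybar)) = 28/3 ≈ 9.333333
Cov = 9.333333 / 3 = 28/9 ≈ 3.111111

3.1111


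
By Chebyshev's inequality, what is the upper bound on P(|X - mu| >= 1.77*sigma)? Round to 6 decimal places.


P <= 1/k^2
k^2 = 1.77^2 = 3.1329
1/k^2 = 1 / 3.1329 ≈ 0.31919308

0.319193


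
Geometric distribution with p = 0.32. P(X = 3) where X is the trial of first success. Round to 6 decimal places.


P = (1-p)^(k-1) * p
(1-p)^(k-1) = 0.68^2 = 0.4624
P = 0.4624 * 0.32 = 0.147968

0.147968


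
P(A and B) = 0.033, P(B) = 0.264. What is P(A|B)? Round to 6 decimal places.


P(A|B) = P(A and B) / P(B) = 0.033 / 0.264 = 0.125

0.125000


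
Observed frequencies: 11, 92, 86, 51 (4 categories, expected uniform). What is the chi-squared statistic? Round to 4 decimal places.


chi2 = sum((O-E)^2/E), E = total/4
total = 240, E = 240/4 = 60
(11 - 60)^2 / 60 = 2401 / 60 = 2401/60 ≈ 40.016667
(92 - 60)^2 / 60 = 1024 / 60 = 256/15 ≈ 17.066667
(86 - 60)^2 / 60 = 676 / 60 = 169/15 ≈ 11.266667
(51 - 60)^2 / 60 = 81 / 60 = 1.35
chi2 = 69.7

69.7000


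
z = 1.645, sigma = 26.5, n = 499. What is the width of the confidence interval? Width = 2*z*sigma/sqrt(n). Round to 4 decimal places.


width = 2*z*sigma/sqrt(n)
2*z*sigma = 2 * 1.645 * 26.5 = 87.185
sqrt(499) ≈ 22.338308
width = 87.185 / 22.338308 ≈ 3.902937

3.9029


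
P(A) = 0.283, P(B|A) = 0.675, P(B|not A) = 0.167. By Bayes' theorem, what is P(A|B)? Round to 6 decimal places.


P(A|B) = P(B|A)*P(A) / P(B), P(B) = P(B|A)*P(A) + P(B|not A)*P(not A)
P(B|A)*P(A) = 0.675 * 0.283 = 0.191025
P(B|not A)*P(not A) = 0.167 * 0.717 = 0.119739
P(B) = 0.191025 + 0.119739 = 0.310764
P(A|B) = 0.191025 / 0.310764 ≈ 0.61469475

0.614695


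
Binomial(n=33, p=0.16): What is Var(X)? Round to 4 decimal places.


Var = n*p*(1-p) = 33 * 0.16 * 0.84 = 4.4352

4.4352


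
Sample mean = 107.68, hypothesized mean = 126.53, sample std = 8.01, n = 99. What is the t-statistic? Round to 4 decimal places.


t = (xbar - mu0) / (s/sqrt(n))
xbar - mu0 = 107.68 - 126.53 = -18.85
sqrt(99) ≈ 9.94987437
s/sqrt(n) = 8.01 / 9.94987437 ≈ 0.80503529
t = -18.85 / 0.80503529 ≈ -23.415123

-23.4151


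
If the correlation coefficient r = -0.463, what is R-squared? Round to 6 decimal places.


R^2 = r^2 = (-0.463)^2 = 0.214369

0.214369


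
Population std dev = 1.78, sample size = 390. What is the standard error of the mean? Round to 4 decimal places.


SE = sigma / sqrt(n)
sqrt(390) ≈ 19.748418
SE = 1.78 / 19.748418 ≈ 0.090134

0.0901


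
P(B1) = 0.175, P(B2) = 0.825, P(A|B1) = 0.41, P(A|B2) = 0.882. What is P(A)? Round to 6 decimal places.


P(A) = P(A|B1)*P(B1) + P(A|B2)*P(B2)
P(A|B1)*P(B1) = 0.41 * 0.175 = 0.07175
P(A|B2)*P(B2) = 0.882 * 0.825 = 0.72765
P(A) = 0.07175 + 0.72765 = 0.7994

0.799400


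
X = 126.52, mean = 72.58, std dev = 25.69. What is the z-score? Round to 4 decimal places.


z = (X - mu) / sigma
X - mu = 126.52 - 72.58 = 53.94
z = 53.94 / 25.69 = 5394/2569 ≈ 2.099650

2.0996


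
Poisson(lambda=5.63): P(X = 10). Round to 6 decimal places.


P = e^(-lam) * lam^k / k!
e^(-5.63) ≈ 0.003588575
lam^k = 5.63^10 ≈ 31995135.113900
k! = 10! = 3628800
P = 0.003588575 * 31995135.113900 / 3628800 ≈ 0.031640

0.031640


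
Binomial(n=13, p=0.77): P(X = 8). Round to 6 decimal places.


P = C(n,k) * p^k * (1-p)^(n-k)
C(13,8) = 1287
p^k = 0.77^8 ≈ 0.1235736
(1-p)^(n-k) = 0.23^5 = 0.0006436343
P = 1287 * 0.1235736 * 0.0006436343 ≈ 0.102363

0.102363


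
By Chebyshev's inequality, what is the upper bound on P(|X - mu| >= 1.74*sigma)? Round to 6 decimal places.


P <= 1/k^2
k^2 = 1.74^2 = 3.0276
1/k^2 = 1 / 3.0276 = 2500/7569 ≈ 0.33029462

0.330295


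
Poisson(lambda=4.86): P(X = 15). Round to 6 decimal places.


P = e^(-lam) * lam^k / k!
e^(-4.86) ≈ 0.007750484
lam^k = 4.86^15 ≈ 19931686099.791305
k! = 15! = 1307674368000
P = 0.007750484 * 19931686099.791305 / 1307674368000 ≈ 0.000118

0.000118


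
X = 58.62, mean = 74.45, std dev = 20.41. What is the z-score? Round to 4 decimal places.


z = (X - mu) / sigma
X - mu = 58.62 - 74.45 = -15.83
z = -15.83 / 20.41 = -1583/2041 ≈ -0.775600

-0.7756


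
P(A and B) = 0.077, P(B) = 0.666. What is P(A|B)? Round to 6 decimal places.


P(A|B) = P(A and B) / P(B) = 0.077 / 0.666 = 77/666 ≈ 0.11561562

0.115616


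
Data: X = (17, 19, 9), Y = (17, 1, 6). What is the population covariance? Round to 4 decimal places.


Cov = (1/n)*sum((xi-xbar)(yi-ybar))
n = 3, xbar = 45/3 = 15, ybar = 24/3 = 8
sum((xi-xbar)(yi-ybar)) = 2
Cov = 2 / 3 = 2/3 ≈ 0.666667

0.6667


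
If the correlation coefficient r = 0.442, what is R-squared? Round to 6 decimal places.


R^2 = r^2 = (0.442)^2 = 0.195364

0.195364


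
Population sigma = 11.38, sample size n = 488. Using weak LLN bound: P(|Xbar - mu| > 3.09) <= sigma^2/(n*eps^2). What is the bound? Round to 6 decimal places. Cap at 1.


bound = min(1, sigma^2/(n*eps^2))
sigma^2 = 11.38^2 = 129.5044
n*eps^2 = 488 * 3.09^2 = 488 * 9.5481 = 4659.4728
sigma^2/(n*eps^2) = 129.5044 / 4659.4728 ≈ 0.02779379

0.027794


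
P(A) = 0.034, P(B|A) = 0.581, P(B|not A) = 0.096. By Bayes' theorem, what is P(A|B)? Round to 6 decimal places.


P(A|B) = P(B|A)*P(A) / P(B), P(B) = P(B|A)*P(A) + P(B|not A)*P(not A)
P(B|A)*P(A) = 0.581 * 0.034 = 0.019754
P(B|not A)*P(not A) = 0.096 * 0.966 = 0.092736
P(B) = 0.019754 + 0.092736 = 0.11249
P(A|B) = 0.019754 / 0.11249 = 1411/8035 ≈ 0.17560672

0.175607


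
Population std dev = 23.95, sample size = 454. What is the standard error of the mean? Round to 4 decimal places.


SE = sigma / sqrt(n)
sqrt(454) ≈ 21.307276
SE = 23.95 / 21.307276 ≈ 1.124029

1.1240


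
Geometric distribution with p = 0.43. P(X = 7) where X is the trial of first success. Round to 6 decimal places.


P = (1-p)^(k-1) * p
(1-p)^(k-1) = 0.57^6 ≈ 0.03429645
P = 0.03429645 * 0.43 ≈ 0.01474747

0.014747


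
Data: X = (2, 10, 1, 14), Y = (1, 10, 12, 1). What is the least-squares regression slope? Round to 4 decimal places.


b = sum((xi-xbar)(yi-ybar)) / sum((xi-xbar)^2)
n = 4, xbar = 27/4 = 6.75, ybar = 24/4 = 6
Sxy = sum((xi-xbar)(yi-ybar)) = -34
Sxx = sum((xi-xbar)^2) = 118.75
b = Sxy / Sxx = -136/475 ≈ -0.286316

-0.2863


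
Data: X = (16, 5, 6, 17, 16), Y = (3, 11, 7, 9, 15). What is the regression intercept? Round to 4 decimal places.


a = ybar - b*xbar, where b = sum((xi-xbar)(yi-ybar)) / sum((xi-xbar)^2)
n = 5, xbar = 60/5 = 12, ybar = 45/5 = 9
Sxy = sum((xi-xbar)(yi-ybar)) = -2
Sxx = sum((xi-xbar)^2) = 142
b = Sxy / Sxx = -1/71 ≈ -0.014085
a = 9 - (-0.014085) * 12 = 651/71 ≈ 9.169014

9.1690


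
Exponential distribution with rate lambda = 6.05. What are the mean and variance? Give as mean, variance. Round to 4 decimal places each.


mean = 1/lam, var = 1/lam^2
mean = 1 / 6.05 = 20/121 ≈ 0.165289
lam^2 = 6.05^2 = 36.6025
var = 1 / 36.6025 ≈ 0.027321

0.1653, 0.0273


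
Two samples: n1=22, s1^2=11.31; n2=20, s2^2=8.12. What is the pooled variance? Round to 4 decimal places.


sp^2 = ((n1-1)*s1^2 + (n2-1)*s2^2)/(n1+n2-2)
(n1-1)*s1^2 = 21 * 11.31 = 237.51
(n2-1)*s2^2 = 19 * 8.12 = 154.28
numerator = 237.51 + 154.28 = 391.79
n1+n2-2 = 40
sp^2 = 391.79 / 40 = 9.79475

9.7948


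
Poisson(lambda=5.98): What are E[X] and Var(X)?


E[X] = Var(X) = lambda = 5.98

5.98, 5.98


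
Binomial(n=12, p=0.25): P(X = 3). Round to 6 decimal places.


P = C(n,k) * p^k * (1-p)^(n-k)
C(12,3) = 220
p^k = 0.25^3 = 0.015625
(1-p)^(n-k) = 0.75^9 ≈ 0.07508469
P = 220 * 0.015625 * 0.07508469 ≈ 0.258104

0.258104


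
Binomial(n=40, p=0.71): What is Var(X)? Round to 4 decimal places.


Var = n*p*(1-p) = 40 * 0.71 * 0.29 = 8.236

8.2360


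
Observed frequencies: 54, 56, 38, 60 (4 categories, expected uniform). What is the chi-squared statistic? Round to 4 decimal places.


chi2 = sum((O-E)^2/E), E = total/4
total = 208, E = 208/4 = 52
(54 - 52)^2 / 52 = 4 / 52 = 1/13 ≈ 0.076923
(56 - 52)^2 / 52 = 16 / 52 = 4/13 ≈ 0.307692
(38 - 52)^2 / 52 = 196 / 52 = 49/13 ≈ 3.769231
(60 - 52)^2 / 52 = 64 / 52 = 16/13 ≈ 1.230769
chi2 = 70/13 ≈ 5.384615

5.3846


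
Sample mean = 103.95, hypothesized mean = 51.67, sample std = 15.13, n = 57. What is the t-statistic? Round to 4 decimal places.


t = (xbar - mu0) / (s/sqrt(n))
xbar - mu0 = 103.95 - 51.67 = 52.28
sqrt(57) ≈ 7.54983444
s/sqrt(n) = 15.13 / 7.54983444 ≈ 2.00401746
t = 52.28 / 2.00401746 ≈ 26.087597

26.0876


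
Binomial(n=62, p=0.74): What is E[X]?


E[X] = n*p = 62 * 0.74 = 45.88

45.88


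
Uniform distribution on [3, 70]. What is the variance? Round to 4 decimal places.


Var = (b-a)^2 / 12
(b-a)^2 = (70 - 3)^2 = 4489
Var = 4489/12 ≈ 374.083333

374.0833


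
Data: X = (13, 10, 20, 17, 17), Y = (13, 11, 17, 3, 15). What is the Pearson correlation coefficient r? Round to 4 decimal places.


r = sum((xi-xbar)(yi-ybar)) / sqrt(sum((xi-xbar)^2) * sum((yi-ybar)^2))
n = 5, xbar = 77/5 = 15.4, ybar = 59/5 = 11.8
Sxy = sum((xi-xbar)(yi-ybar)) = 16.4
Sxx = sum((xi-xbar)^2) = 61.2
Syy = sum((yi-ybar)^2) = 116.8
sqrt(Sxx*Syy) ≈ 84.546792
r = Sxy / sqrt(Sxx*Syy) = 16.4 / 84.546792 ≈ 0.193975

0.1940


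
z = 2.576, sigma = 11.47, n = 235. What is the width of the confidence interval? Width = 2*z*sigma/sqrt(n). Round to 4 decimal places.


width = 2*z*sigma/sqrt(n)
2*z*sigma = 2 * 2.576 * 11.47 = 59.09344
sqrt(235) ≈ 15.329710
width = 59.09344 / 15.329710 ≈ 3.854831

3.8548


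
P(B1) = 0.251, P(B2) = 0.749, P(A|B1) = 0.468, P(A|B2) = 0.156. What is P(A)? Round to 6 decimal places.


P(A) = P(A|B1)*P(B1) + P(A|B2)*P(B2)
P(A|B1)*P(B1) = 0.468 * 0.251 = 0.117468
P(A|B2)*P(B2) = 0.156 * 0.749 = 0.116844
P(A) = 0.117468 + 0.116844 = 0.234312

0.234312


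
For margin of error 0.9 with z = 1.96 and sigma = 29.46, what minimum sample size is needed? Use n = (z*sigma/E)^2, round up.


z*sigma/E = 1.96 * 29.46 / 0.9 = 24059/375 ≈ 64.157333
(z*sigma/E)^2 ≈ 4116.163420
round up: n = 4117

4117


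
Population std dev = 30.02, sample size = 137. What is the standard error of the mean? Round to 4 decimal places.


SE = sigma / sqrt(n)
sqrt(137) ≈ 11.704700
SE = 30.02 / 11.704700 ≈ 2.564782

2.5648


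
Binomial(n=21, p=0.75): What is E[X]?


E[X] = n*p = 21 * 0.75 = 15.75

15.75


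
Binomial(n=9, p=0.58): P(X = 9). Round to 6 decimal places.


P = C(n,k) * p^k * (1-p)^(n-k)
C(9,9) = 1
p^k = 0.58^9 ≈ 0.007427659
(1-p)^(n-k) = 0.42^0 = 1
P = 1 * 0.007427659 * 1 ≈ 0.007428

0.007428


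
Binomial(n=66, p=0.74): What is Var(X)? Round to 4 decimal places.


Var = n*p*(1-p) = 66 * 0.74 * 0.26 = 12.6984

12.6984


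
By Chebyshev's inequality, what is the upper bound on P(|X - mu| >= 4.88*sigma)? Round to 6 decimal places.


P <= 1/k^2
k^2 = 4.88^2 = 23.8144
1/k^2 = 1 / 23.8144 ≈ 0.04199140

0.041991


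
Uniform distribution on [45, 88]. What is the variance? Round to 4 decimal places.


Var = (b-a)^2 / 12
(b-a)^2 = (88 - 45)^2 = 1849
Var = 1849/12 ≈ 154.083333

154.0833


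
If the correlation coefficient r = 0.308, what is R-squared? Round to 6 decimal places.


R^2 = r^2 = (0.308)^2 = 0.094864

0.094864


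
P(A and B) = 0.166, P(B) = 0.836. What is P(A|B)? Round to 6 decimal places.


P(A|B) = P(A and B) / P(B) = 0.166 / 0.836 = 83/418 ≈ 0.19856459

0.198565


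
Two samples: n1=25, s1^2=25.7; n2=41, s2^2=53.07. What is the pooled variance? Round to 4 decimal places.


sp^2 = ((n1-1)*s1^2 + (n2-1)*s2^2)/(n1+n2-2)
(n1-1)*s1^2 = 24 * 25.7 = 616.8
(n2-1)*s2^2 = 40 * 53.07 = 2122.8
numerator = 616.8 + 2122.8 = 2739.6
n1+n2-2 = 64
sp^2 = 2739.6 / 64 = 42.80625

42.8063


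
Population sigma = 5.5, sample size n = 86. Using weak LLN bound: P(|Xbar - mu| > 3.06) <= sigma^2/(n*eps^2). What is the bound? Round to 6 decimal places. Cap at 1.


bound = min(1, sigma^2/(n*eps^2))
sigma^2 = 5.5^2 = 30.25
n*eps^2 = 86 * 3.06^2 = 86 * 9.3636 = 805.2696
sigma^2/(n*eps^2) = 30.25 / 805.2696 ≈ 0.03756506

0.037565


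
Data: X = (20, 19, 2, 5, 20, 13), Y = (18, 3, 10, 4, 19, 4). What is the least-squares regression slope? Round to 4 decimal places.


b = sum((xi-xbar)(yi-ybar)) / sum((xi-xbar)^2)
n = 6, xbar = 79/6 ≈ 13.166667, ybar = 58/6 = 29/3 ≈ 9.666667
Sxy = sum((xi-xbar)(yi-ybar)) = 376/3 ≈ 125.333333
Sxx = sum((xi-xbar)^2) = 1913/6 ≈ 318.833333
b = Sxy / Sxx = 752/1913 ≈ 0.393100

0.3931


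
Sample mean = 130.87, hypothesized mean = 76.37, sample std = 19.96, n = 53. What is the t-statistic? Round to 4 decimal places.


t = (xbar - mu0) / (s/sqrt(n))
xbar - mu0 = 130.87 - 76.37 = 54.5
sqrt(53) ≈ 7.28010989
s/sqrt(n) = 19.96 / 7.28010989 ≈ 2.74171686
t = 54.5 / 2.74171686 ≈ 19.878056

19.8781


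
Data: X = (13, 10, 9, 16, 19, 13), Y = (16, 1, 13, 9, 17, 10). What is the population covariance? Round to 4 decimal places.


Cov = (1/n)*sum((xi-xbar)(yi-ybar))
n = 6, xbar = 80/6 = 40/3 ≈ 13.333333, ybar = 66/6 = 11
sum((xi-xbar)(yi-ybar)) = 52
Cov = 52 / 6 = 26/3 ≈ 8.666667

8.6667


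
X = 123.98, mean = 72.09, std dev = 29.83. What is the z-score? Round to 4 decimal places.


z = (X - mu) / sigma
X - mu = 123.98 - 72.09 = 51.89
z = 51.89 / 29.83 = 5189/2983 ≈ 1.739524

1.7395


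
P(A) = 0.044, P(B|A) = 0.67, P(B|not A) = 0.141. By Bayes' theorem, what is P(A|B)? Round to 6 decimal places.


P(A|B) = P(B|A)*P(A) / P(B), P(B) = P(B|A)*P(A) + P(B|not A)*P(not A)
P(B|A)*P(A) = 0.67 * 0.044 = 0.02948
P(B|not A)*P(not A) = 0.141 * 0.956 = 0.134796
P(B) = 0.02948 + 0.134796 = 0.164276
P(A|B) = 0.02948 / 0.164276 ≈ 0.17945409

0.179454


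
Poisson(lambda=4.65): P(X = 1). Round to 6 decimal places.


P = e^(-lam) * lam^k / k!
e^(-4.65) ≈ 0.009561602
lam^k = 4.65^1 = 4.65
k! = 1! = 1
P = 0.009561602 * 4.65 / 1 ≈ 0.044461

0.044461


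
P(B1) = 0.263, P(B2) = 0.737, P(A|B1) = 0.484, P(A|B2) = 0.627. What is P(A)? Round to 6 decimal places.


P(A) = P(A|B1)*P(B1) + P(A|B2)*P(B2)
P(A|B1)*P(B1) = 0.484 * 0.263 = 0.127292
P(A|B2)*P(B2) = 0.627 * 0.737 = 0.462099
P(A) = 0.127292 + 0.462099 = 0.589391

0.589391


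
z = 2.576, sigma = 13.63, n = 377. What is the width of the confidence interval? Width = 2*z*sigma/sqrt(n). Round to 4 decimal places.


width = 2*z*sigma/sqrt(n)
2*z*sigma = 2 * 2.576 * 13.63 = 70.22176
sqrt(377) ≈ 19.416488
width = 70.22176 / 19.416488 ≈ 3.616605

3.6166


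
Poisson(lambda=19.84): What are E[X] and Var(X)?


E[X] = Var(X) = lambda = 19.84

19.84, 19.84


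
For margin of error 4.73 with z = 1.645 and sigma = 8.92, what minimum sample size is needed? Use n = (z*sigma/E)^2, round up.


z*sigma/E = 1.645 * 8.92 / 4.73 ≈ 3.102199
(z*sigma/E)^2 ≈ 9.623637
round up: n = 10

10


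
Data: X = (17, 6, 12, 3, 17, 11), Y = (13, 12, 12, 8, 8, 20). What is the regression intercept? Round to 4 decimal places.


a = ybar - b*xbar, where b = sum((xi-xbar)(yi-ybar)) / sum((xi-xbar)^2)
n = 6, xbar = 66/6 = 11, ybar = 73/6 ≈ 12.166667
Sxy = sum((xi-xbar)(yi-ybar)) = 14
Sxx = sum((xi-xbar)^2) = 162
b = Sxy / Sxx = 7/81 ≈ 0.086420
a = 12.166667 - 0.086420 * 11 = 1817/162 ≈ 11.216049

11.2160


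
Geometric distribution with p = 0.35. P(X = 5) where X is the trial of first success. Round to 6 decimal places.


P = (1-p)^(k-1) * p
(1-p)^(k-1) = 0.65^4 ≈ 0.1785063
P = 0.1785063 * 0.35 ≈ 0.06247719

0.062477


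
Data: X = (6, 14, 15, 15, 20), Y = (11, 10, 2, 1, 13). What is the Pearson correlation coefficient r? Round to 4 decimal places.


r = sum((xi-xbar)(yi-ybar)) / sqrt(sum((xi-xbar)^2) * sum((yi-ybar)^2))
n = 5, xbar = 70/5 = 14, ybar = 37/5 = 7.4
Sxy = sum((xi-xbar)(yi-ybar)) = -7
Sxx = sum((xi-xbar)^2) = 102
Syy = sum((yi-ybar)^2) = 121.2
sqrt(Sxx*Syy) ≈ 111.186330
r = Sxy / sqrt(Sxx*Syy) = -7 / 111.186330 ≈ -0.062957

-0.0630


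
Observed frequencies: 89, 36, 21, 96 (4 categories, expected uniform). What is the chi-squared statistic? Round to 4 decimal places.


chi2 = sum((O-E)^2/E), E = total/4
total = 242, E = 242/4 = 60.5
(89 - 60.5)^2 / 60.5 = 812.25 / 60.5 = 3249/242 ≈ 13.425620
(36 - 60.5)^2 / 60.5 = 600.25 / 60.5 = 2401/242 ≈ 9.921488
(21 - 60.5)^2 / 60.5 = 1560.25 / 60.5 = 6241/242 ≈ 25.789256
(96 - 60.5)^2 / 60.5 = 1260.25 / 60.5 = 5041/242 ≈ 20.830579
chi2 = 8466/121 ≈ 69.966942

69.9669


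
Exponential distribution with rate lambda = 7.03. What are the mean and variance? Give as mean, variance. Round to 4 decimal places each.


mean = 1/lam, var = 1/lam^2
mean = 1 / 7.03 = 100/703 ≈ 0.142248
lam^2 = 7.03^2 = 49.4209
var = 1 / 49.4209 ≈ 0.020234

0.1422, 0.0202


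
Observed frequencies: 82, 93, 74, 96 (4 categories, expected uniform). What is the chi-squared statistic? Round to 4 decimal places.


chi2 = sum((O-E)^2/E), E = total/4
total = 345, E = 345/4 = 86.25
(82 - 86.25)^2 / 86.25 = 18.0625 / 86.25 = 289/1380 ≈ 0.209420
(93 - 86.25)^2 / 86.25 = 45.5625 / 86.25 = 243/460 ≈ 0.528261
(74 - 86.25)^2 / 86.25 = 150.0625 / 86.25 = 2401/1380 ≈ 1.739855
(96 - 86.25)^2 / 86.25 = 95.0625 / 86.25 = 507/460 ≈ 1.102174
chi2 = 247/69 ≈ 3.579710

3.5797


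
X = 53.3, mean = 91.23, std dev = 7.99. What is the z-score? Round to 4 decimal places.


z = (X - mu) / sigma
X - mu = 53.3 - 91.23 = -37.93
z = -37.93 / 7.99 = -3793/799 ≈ -4.747184

-4.7472


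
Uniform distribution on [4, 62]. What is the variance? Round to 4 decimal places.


Var = (b-a)^2 / 12
(b-a)^2 = (62 - 4)^2 = 3364
Var = 3364/12 ≈ 280.333333

280.3333


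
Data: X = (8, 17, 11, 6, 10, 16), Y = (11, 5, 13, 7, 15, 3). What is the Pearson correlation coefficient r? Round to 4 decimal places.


r = sum((xi-xbar)(yi-ybar)) / sqrt(sum((xi-xbar)^2) * sum((yi-ybar)^2))
n = 6, xbar = 68/6 = 34/3 ≈ 11.333333, ybar = 54/6 = 9
Sxy = sum((xi-xbar)(yi-ybar)) = -56
Sxx = sum((xi-xbar)^2) = 286/3 ≈ 95.333333
Syy = sum((yi-ybar)^2) = 112
sqrt(Sxx*Syy) ≈ 103.331183
r = Sxy / sqrt(Sxx*Syy) = -56 / 103.331183 ≈ -0.541947

-0.5419


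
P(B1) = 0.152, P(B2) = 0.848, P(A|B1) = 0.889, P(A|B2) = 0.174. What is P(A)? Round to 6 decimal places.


P(A) = P(A|B1)*P(B1) + P(A|B2)*P(B2)
P(A|B1)*P(B1) = 0.889 * 0.152 = 0.135128
P(A|B2)*P(B2) = 0.174 * 0.848 = 0.147552
P(A) = 0.135128 + 0.147552 = 0.28268

0.282680


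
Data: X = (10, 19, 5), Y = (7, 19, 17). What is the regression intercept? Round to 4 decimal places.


a = ybar - b*xbar, where b = sum((xi-xbar)(yi-ybar)) / sum((xi-xbar)^2)
n = 3, xbar = 34/3 ≈ 11.333333, ybar = 43/3 ≈ 14.333333
Sxy = sum((xi-xbar)(yi-ybar)) = 86/3 ≈ 28.666667
Sxx = sum((xi-xbar)^2) = 302/3 ≈ 100.666667
b = Sxy / Sxx = 43/151 ≈ 0.284768
a = 14.333333 - 0.284768 * 11.333333 = 1677/151 ≈ 11.105960

11.1060


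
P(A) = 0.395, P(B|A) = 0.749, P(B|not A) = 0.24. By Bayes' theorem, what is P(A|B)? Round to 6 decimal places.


P(A|B) = P(B|A)*P(A) / P(B), P(B) = P(B|A)*P(A) + P(B|not A)*P(not A)
P(B|A)*P(A) = 0.749 * 0.395 = 0.295855
P(B|not A)*P(not A) = 0.24 * 0.605 = 0.1452
P(B) = 0.295855 + 0.1452 = 0.441055
P(A|B) = 0.295855 / 0.441055 ≈ 0.67078936

0.670789


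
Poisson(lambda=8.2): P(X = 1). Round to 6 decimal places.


P = e^(-lam) * lam^k / k!
e^(-8.2) ≈ 0.0002746536
lam^k = 8.2^1 = 8.2
k! = 1! = 1
P = 0.0002746536 * 8.2 / 1 ≈ 0.002252

0.002252


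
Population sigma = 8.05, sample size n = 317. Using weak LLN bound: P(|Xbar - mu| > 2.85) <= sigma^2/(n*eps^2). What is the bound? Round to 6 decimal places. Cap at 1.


bound = min(1, sigma^2/(n*eps^2))
sigma^2 = 8.05^2 = 64.8025
n*eps^2 = 317 * 2.85^2 = 317 * 8.1225 = 2574.8325
sigma^2/(n*eps^2) = 64.8025 / 2574.8325 ≈ 0.02516766

0.025168


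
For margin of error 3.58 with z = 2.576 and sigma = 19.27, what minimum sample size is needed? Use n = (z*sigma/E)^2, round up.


z*sigma/E = 2.576 * 19.27 / 3.58 ≈ 13.865788
(z*sigma/E)^2 ≈ 192.260069
round up: n = 193

193


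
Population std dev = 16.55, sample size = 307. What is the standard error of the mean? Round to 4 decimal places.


SE = sigma / sqrt(n)
sqrt(307) ≈ 17.521415
SE = 16.55 / 17.521415 ≈ 0.944558

0.9446


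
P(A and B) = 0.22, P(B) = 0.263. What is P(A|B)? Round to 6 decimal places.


P(A|B) = P(A and B) / P(B) = 0.22 / 0.263 = 220/263 ≈ 0.83650190

0.836502


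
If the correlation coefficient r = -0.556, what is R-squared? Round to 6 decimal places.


R^2 = r^2 = (-0.556)^2 = 0.309136

0.309136


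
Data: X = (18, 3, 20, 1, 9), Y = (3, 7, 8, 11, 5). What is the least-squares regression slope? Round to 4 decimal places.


b = sum((xi-xbar)(yi-ybar)) / sum((xi-xbar)^2)
n = 5, xbar = 51/5 = 10.2, ybar = 34/5 = 6.8
Sxy = sum((xi-xbar)(yi-ybar)) = -55.8
Sxx = sum((xi-xbar)^2) = 294.8
b = Sxy / Sxx = -279/1474 ≈ -0.189281

-0.1893


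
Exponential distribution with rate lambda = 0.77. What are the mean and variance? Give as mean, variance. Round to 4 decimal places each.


mean = 1/lam, var = 1/lam^2
mean = 1 / 0.77 = 100/77 ≈ 1.298701
lam^2 = 0.77^2 = 0.5929
var = 1 / 0.5929 = 10000/5929 ≈ 1.686625

1.2987, 1.6866


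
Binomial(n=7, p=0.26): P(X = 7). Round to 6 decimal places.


P = C(n,k) * p^k * (1-p)^(n-k)
C(7,7) = 1
p^k = 0.26^7 ≈ 0.00008031810
(1-p)^(n-k) = 0.74^0 = 1
P = 1 * 0.00008031810 * 1 ≈ 0.000080

0.000080


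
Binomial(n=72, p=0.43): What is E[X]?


E[X] = n*p = 72 * 0.43 = 30.96

30.96


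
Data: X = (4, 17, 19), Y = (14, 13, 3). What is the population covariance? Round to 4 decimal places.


Cov = (1/n)*sum((xi-xbar)(yi-ybar))
n = 3, xbar = 40/3 ≈ 13.333333, ybar = 30/3 = 10
sum((xi-xbar)(yi-ybar)) = -66
Cov = -66 / 3 = -22

-22.0000


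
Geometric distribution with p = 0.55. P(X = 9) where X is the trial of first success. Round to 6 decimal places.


P = (1-p)^(k-1) * p
(1-p)^(k-1) = 0.45^8 ≈ 0.001681513
P = 0.001681513 * 0.55 ≈ 0.0009248319

0.000925


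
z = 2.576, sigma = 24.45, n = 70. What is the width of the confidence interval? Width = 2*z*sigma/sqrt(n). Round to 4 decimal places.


width = 2*z*sigma/sqrt(n)
2*z*sigma = 2 * 2.576 * 24.45 = 125.9664
sqrt(70) ≈ 8.366600
width = 125.9664 / 8.366600 ≈ 15.055865

15.0559


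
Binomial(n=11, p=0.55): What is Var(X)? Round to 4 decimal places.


Var = n*p*(1-p) = 11 * 0.55 * 0.45 = 2.7225

2.7225


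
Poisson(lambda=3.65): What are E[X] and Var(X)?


E[X] = Var(X) = lambda = 3.65

3.65, 3.65


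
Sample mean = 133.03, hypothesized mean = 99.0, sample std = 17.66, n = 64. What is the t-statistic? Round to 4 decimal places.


t = (xbar - mu0) / (s/sqrt(n))
xbar - mu0 = 133.03 - 99.0 = 34.03
sqrt(64) = 8
s/sqrt(n) = 17.66 / 8 = 2.2075
t = 34.03 / 2.2075 = 13612/883 ≈ 15.415629

15.4156


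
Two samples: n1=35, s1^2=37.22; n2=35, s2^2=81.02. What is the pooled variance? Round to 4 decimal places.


sp^2 = ((n1-1)*s1^2 + (n2-1)*s2^2)/(n1+n2-2)
(n1-1)*s1^2 = 34 * 37.22 = 1265.48
(n2-1)*s2^2 = 34 * 81.02 = 2754.68
numerator = 1265.48 + 2754.68 = 4020.16
n1+n2-2 = 68
sp^2 = 4020.16 / 68 = 59.12

59.1200


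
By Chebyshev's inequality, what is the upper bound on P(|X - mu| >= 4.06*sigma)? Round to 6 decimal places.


P <= 1/k^2
k^2 = 4.06^2 = 16.4836
1/k^2 = 1 / 16.4836 ≈ 0.06066636

0.060666


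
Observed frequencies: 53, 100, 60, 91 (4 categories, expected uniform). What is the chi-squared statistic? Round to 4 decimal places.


chi2 = sum((O-E)^2/E), E = total/4
total = 304, E = 304/4 = 76
(53 - 76)^2 / 76 = 529 / 76 = 529/76 ≈ 6.960526
(100 - 76)^2 / 76 = 576 / 76 = 144/19 ≈ 7.578947
(60 - 76)^2 / 76 = 256 / 76 = 64/19 ≈ 3.368421
(91 - 76)^2 / 76 = 225 / 76 = 225/76 ≈ 2.960526
chi2 = 793/38 ≈ 20.868421

20.8684


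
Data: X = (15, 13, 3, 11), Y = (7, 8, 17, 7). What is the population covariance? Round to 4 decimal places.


Cov = (1/n)*sum((xi-xbar)(yi-ybar))
n = 4, xbar = 42/4 = 10.5, ybar = 39/4 = 9.75
sum((xi-xbar)(yi-ybar)) = -72.5
Cov = -72.5 / 4 = -18.125

-18.1250


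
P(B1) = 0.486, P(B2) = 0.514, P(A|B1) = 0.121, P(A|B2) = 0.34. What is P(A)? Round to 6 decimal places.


P(A) = P(A|B1)*P(B1) + P(A|B2)*P(B2)
P(A|B1)*P(B1) = 0.121 * 0.486 = 0.058806
P(A|B2)*P(B2) = 0.34 * 0.514 = 0.17476
P(A) = 0.058806 + 0.17476 = 0.233566

0.233566


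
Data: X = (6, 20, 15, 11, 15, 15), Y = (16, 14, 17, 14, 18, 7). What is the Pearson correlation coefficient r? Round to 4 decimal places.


r = sum((xi-xbar)(yi-ybar)) / sqrt(sum((xi-xbar)^2) * sum((yi-ybar)^2))
n = 6, xbar = 82/6 = 41/3 ≈ 13.666667, ybar = 86/6 = 43/3 ≈ 14.333333
Sxy = sum((xi-xbar)(yi-ybar)) = -46/3 ≈ -15.333333
Sxx = sum((xi-xbar)^2) = 334/3 ≈ 111.333333
Syy = sum((yi-ybar)^2) = 232/3 ≈ 77.333333
sqrt(Sxx*Syy) ≈ 92.788888
r = Sxy / sqrt(Sxx*Syy) = -15.333333 / 92.788888 ≈ -0.165250

-0.1652


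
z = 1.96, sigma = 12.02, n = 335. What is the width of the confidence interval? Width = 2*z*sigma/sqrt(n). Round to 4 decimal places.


width = 2*z*sigma/sqrt(n)
2*z*sigma = 2 * 1.96 * 12.02 = 47.1184
sqrt(335) ≈ 18.303005
width = 47.1184 / 18.303005 ≈ 2.574353

2.5744


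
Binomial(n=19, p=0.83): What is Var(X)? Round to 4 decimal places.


Var = n*p*(1-p) = 19 * 0.83 * 0.17 = 2.6809

2.6809


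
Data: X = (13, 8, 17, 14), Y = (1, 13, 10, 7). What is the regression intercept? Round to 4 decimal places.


a = ybar - b*xbar, where b = sum((xi-xbar)(yi-ybar)) / sum((xi-xbar)^2)
n = 4, xbar = 52/4 = 13, ybar = 31/4 = 7.75
Sxy = sum((xi-xbar)(yi-ybar)) = -18
Sxx = sum((xi-xbar)^2) = 42
b = Sxy / Sxx = -3/7 ≈ -0.428571
a = 7.75 - (-0.428571) * 13 = 373/28 ≈ 13.321429

13.3214


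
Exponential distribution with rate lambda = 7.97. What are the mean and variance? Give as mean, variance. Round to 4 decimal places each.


mean = 1/lam, var = 1/lam^2
mean = 1 / 7.97 = 100/797 ≈ 0.125471
lam^2 = 7.97^2 = 63.5209
var = 1 / 63.5209 ≈ 0.015743

0.1255, 0.0157


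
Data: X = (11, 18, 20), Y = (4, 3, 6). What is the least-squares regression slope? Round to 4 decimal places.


b = sum((xi-xbar)(yi-ybar)) / sum((xi-xbar)^2)
n = 3, xbar = 49/3 ≈ 16.333333, ybar = 13/3 ≈ 4.333333
Sxy = sum((xi-xbar)(yi-ybar)) = 17/3 ≈ 5.666667
Sxx = sum((xi-xbar)^2) = 134/3 ≈ 44.666667
b = Sxy / Sxx = 17/134 ≈ 0.126866

0.1269


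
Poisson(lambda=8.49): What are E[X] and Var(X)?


E[X] = Var(X) = lambda = 8.49

8.49, 8.49


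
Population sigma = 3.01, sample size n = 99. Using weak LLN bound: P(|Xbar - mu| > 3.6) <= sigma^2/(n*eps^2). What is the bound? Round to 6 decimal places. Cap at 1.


bound = min(1, sigma^2/(n*eps^2))
sigma^2 = 3.01^2 = 9.0601
n*eps^2 = 99 * 3.6^2 = 99 * 12.96 = 1283.04
sigma^2/(n*eps^2) = 9.0601 / 1283.04 ≈ 0.00706143

0.007061


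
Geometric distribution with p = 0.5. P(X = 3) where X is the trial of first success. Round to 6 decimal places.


P = (1-p)^(k-1) * p
(1-p)^(k-1) = 0.5^2 = 0.25
P = 0.25 * 0.5 = 0.125

0.125000


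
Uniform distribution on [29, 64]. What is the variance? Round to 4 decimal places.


Var = (b-a)^2 / 12
(b-a)^2 = (64 - 29)^2 = 1225
Var = 1225/12 ≈ 102.083333

102.0833


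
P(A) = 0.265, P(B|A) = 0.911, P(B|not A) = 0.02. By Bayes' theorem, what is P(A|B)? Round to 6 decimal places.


P(A|B) = P(B|A)*P(A) / P(B), P(B) = P(B|A)*P(A) + P(B|not A)*P(not A)
P(B|A)*P(A) = 0.911 * 0.265 = 0.241415
P(B|not A)*P(not A) = 0.02 * 0.735 = 0.0147
P(B) = 0.241415 + 0.0147 = 0.256115
P(A|B) = 0.241415 / 0.256115 ≈ 0.94260391

0.942604


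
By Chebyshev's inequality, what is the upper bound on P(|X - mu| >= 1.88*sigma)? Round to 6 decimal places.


P <= 1/k^2
k^2 = 1.88^2 = 3.5344
1/k^2 = 1 / 3.5344 = 625/2209 ≈ 0.28293345

0.282933


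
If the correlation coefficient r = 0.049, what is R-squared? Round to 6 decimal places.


R^2 = r^2 = (0.049)^2 = 0.002401

0.002401


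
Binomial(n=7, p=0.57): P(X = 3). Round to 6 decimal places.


P = C(n,k) * p^k * (1-p)^(n-k)
C(7,3) = 35
p^k = 0.57^3 = 0.185193
(1-p)^(n-k) = 0.43^4 = 0.03418801
P = 35 * 0.185193 * 0.03418801 ≈ 0.221598

0.221598


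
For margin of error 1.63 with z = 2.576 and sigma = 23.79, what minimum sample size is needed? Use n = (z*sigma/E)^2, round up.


z*sigma/E = 2.576 * 23.79 / 1.63 ≈ 37.596957
(z*sigma/E)^2 ≈ 1413.531180
round up: n = 1414

1414


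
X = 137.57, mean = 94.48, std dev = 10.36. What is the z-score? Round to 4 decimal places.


z = (X - mu) / sigma
X - mu = 137.57 - 94.48 = 43.09
z = 43.09 / 10.36 = 4309/1036 ≈ 4.159266

4.1593


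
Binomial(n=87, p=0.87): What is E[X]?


E[X] = n*p = 87 * 0.87 = 75.69

75.69


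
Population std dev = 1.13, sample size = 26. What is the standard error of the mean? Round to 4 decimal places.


SE = sigma / sqrt(n)
sqrt(26) ≈ 5.099020
SE = 1.13 / 5.099020 ≈ 0.221611

0.2216


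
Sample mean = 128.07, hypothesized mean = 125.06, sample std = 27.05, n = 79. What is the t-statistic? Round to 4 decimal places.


t = (xbar - mu0) / (s/sqrt(n))
xbar - mu0 = 128.07 - 125.06 = 3.01
sqrt(79) ≈ 8.88819442
s/sqrt(n) = 27.05 / 8.88819442 ≈ 3.04336277
t = 3.01 / 3.04336277 ≈ 0.989038

0.9890


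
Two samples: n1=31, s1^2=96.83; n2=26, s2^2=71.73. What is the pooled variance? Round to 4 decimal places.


sp^2 = ((n1-1)*s1^2 + (n2-1)*s2^2)/(n1+n2-2)
(n1-1)*s1^2 = 30 * 96.83 = 2904.9
(n2-1)*s2^2 = 25 * 71.73 = 1793.25
numerator = 2904.9 + 1793.25 = 4698.15
n1+n2-2 = 55
sp^2 = 4698.15 / 55 = 93963/1100 ≈ 85.420909

85.4209


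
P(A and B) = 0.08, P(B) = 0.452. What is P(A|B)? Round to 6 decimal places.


P(A|B) = P(A and B) / P(B) = 0.08 / 0.452 = 20/113 ≈ 0.17699115

0.176991


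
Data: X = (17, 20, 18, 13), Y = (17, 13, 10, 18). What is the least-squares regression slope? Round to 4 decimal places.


b = sum((xi-xbar)(yi-ybar)) / sum((xi-xbar)^2)
n = 4, xbar = 68/4 = 17, ybar = 58/4 = 14.5
Sxy = sum((xi-xbar)(yi-ybar)) = -23
Sxx = sum((xi-xbar)^2) = 26
b = Sxy / Sxx = -23/26 ≈ -0.884615

-0.8846


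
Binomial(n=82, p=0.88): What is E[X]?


E[X] = n*p = 82 * 0.88 = 72.16

72.16


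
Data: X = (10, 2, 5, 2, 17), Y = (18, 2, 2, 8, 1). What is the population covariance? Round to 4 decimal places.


Cov = (1/n)*sum((xi-xbar)(yi-ybar))
n = 5, xbar = 36/5 = 7.2, ybar = 31/5 = 6.2
sum((xi-xbar)(yi-ybar)) = 3.8
Cov = 3.8 / 5 = 0.76

0.7600


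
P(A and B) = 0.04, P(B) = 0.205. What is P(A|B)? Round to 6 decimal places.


P(A|B) = P(A and B) / P(B) = 0.04 / 0.205 = 8/41 ≈ 0.19512195

0.195122


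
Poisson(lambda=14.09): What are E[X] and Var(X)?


E[X] = Var(X) = lambda = 14.09

14.09, 14.09


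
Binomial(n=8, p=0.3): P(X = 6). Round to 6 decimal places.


P = C(n,k) * p^k * (1-p)^(n-k)
C(8,6) = 28
p^k = 0.3^6 = 0.000729
(1-p)^(n-k) = 0.7^2 = 0.49
P = 28 * 0.000729 * 0.49 ≈ 0.010002

0.010002


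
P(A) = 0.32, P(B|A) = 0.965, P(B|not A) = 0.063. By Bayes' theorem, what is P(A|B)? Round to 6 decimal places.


P(A|B) = P(B|A)*P(A) / P(B), P(B) = P(B|A)*P(A) + P(B|not A)*P(not A)
P(B|A)*P(A) = 0.965 * 0.32 = 0.3088
P(B|not A)*P(not A) = 0.063 * 0.68 = 0.04284
P(B) = 0.3088 + 0.04284 = 0.35164
P(A|B) = 0.3088 / 0.35164 = 7720/8791 ≈ 0.87817086

0.878171


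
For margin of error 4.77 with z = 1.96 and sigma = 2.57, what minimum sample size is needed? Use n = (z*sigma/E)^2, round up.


z*sigma/E = 1.96 * 2.57 / 4.77 ≈ 1.056017
(z*sigma/E)^2 ≈ 1.115171
round up: n = 2

2


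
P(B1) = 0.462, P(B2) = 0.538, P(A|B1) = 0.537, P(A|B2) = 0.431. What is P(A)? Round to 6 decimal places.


P(A) = P(A|B1)*P(B1) + P(A|B2)*P(B2)
P(A|B1)*P(B1) = 0.537 * 0.462 = 0.248094
P(A|B2)*P(B2) = 0.431 * 0.538 = 0.231878
P(A) = 0.248094 + 0.231878 = 0.479972

0.479972


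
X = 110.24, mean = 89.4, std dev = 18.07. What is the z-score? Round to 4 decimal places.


z = (X - mu) / sigma
X - mu = 110.24 - 89.4 = 20.84
z = 20.84 / 18.07 = 2084/1807 ≈ 1.153293

1.1533


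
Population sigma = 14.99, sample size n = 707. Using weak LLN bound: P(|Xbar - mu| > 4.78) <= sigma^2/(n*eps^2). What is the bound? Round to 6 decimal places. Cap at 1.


bound = min(1, sigma^2/(n*eps^2))
sigma^2 = 14.99^2 = 224.7001
n*eps^2 = 707 * 4.78^2 = 707 * 22.8484 = 16153.8188
sigma^2/(n*eps^2) = 224.7001 / 16153.8188 ≈ 0.01391003

0.013910


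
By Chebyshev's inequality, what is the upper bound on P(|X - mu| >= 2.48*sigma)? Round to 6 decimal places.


P <= 1/k^2
k^2 = 2.48^2 = 6.1504
1/k^2 = 1 / 6.1504 = 625/3844 ≈ 0.16259105

0.162591


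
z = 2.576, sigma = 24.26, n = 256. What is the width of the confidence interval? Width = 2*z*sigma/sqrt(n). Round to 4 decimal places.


width = 2*z*sigma/sqrt(n)
2*z*sigma = 2 * 2.576 * 24.26 = 124.98752
sqrt(256) = 16
width = 124.98752 / 16 = 7.81172

7.8117


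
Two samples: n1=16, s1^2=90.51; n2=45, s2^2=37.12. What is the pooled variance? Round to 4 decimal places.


sp^2 = ((n1-1)*s1^2 + (n2-1)*s2^2)/(n1+n2-2)
(n1-1)*s1^2 = 15 * 90.51 = 1357.65
(n2-1)*s2^2 = 44 * 37.12 = 1633.28
numerator = 1357.65 + 1633.28 = 2990.93
n1+n2-2 = 59
sp^2 = 2990.93 / 59 = 299093/5900 ≈ 50.693729

50.6937


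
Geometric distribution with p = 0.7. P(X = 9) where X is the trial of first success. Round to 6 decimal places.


P = (1-p)^(k-1) * p
(1-p)^(k-1) = 0.3^8 = 0.00006561
P = 0.00006561 * 0.7 = 0.000045927

0.000046


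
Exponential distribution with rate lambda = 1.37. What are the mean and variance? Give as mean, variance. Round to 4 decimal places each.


mean = 1/lam, var = 1/lam^2
mean = 1 / 1.37 = 100/137 ≈ 0.729927
lam^2 = 1.37^2 = 1.8769
var = 1 / 1.8769 ≈ 0.532793

0.7299, 0.5328


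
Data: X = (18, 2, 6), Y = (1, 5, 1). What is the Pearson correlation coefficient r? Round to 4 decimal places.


r = sum((xi-xbar)(yi-ybar)) / sqrt(sum((xi-xbar)^2) * sum((yi-ybar)^2))
n = 3, xbar = 26/3 ≈ 8.666667, ybar = 7/3 ≈ 2.333333
Sxy = sum((xi-xbar)(yi-ybar)) = -80/3 ≈ -26.666667
Sxx = sum((xi-xbar)^2) = 416/3 ≈ 138.666667
Syy = sum((yi-ybar)^2) = 32/3 ≈ 10.666667
sqrt(Sxx*Syy) ≈ 38.459214
r = Sxy / sqrt(Sxx*Syy) = -26.666667 / 38.459214 ≈ -0.693375

-0.6934


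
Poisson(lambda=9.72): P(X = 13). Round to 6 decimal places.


P = e^(-lam) * lam^k / k!
e^(-9.72) ≈ 0.00006007000
lam^k = 9.72^13 ≈ 6912918615450.319817
k! = 13! = 6227020800
P = 0.00006007000 * 6912918615450.319817 / 6227020800 ≈ 0.066687

0.066687


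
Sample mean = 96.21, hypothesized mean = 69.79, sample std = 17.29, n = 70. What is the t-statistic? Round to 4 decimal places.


t = (xbar - mu0) / (s/sqrt(n))
xbar - mu0 = 96.21 - 69.79 = 26.42
sqrt(70) ≈ 8.36660027
s/sqrt(n) = 17.29 / 8.36660027 ≈ 2.06655027
t = 26.42 / 2.06655027 ≈ 12.784591

12.7846


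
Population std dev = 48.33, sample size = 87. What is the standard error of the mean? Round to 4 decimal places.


SE = sigma / sqrt(n)
sqrt(87) ≈ 9.327379
SE = 48.33 / 9.327379 ≈ 5.181520

5.1815


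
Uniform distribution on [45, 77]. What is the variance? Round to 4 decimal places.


Var = (b-a)^2 / 12
(b-a)^2 = (77 - 45)^2 = 1024
Var = 1024/12 ≈ 85.333333

85.3333


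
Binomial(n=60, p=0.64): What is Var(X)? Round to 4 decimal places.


Var = n*p*(1-p) = 60 * 0.64 * 0.36 = 13.824

13.8240
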